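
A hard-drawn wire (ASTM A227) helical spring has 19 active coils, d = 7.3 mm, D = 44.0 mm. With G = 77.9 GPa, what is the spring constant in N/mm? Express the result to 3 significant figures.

k = Gd⁴/(8D³N_a) = (77.9×10³ × 7.3⁴) / (8 × 44.0³ × 19)
  = 2.21222e+08 / 1.2948e+07 = 17.085 N/mm

17.1 N/mm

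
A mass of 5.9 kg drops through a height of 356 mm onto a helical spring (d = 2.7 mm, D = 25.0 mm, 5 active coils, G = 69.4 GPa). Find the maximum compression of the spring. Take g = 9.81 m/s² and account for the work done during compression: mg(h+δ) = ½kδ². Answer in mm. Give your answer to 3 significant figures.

k = Gd⁴/(8D³N_a) = (69.4×10³)(2.7⁴)/(8·25.0³·5) = 5.9011 N/mm
W = mg = 5.9 × 9.81 = 57.879 N
½kδ² − Wδ − Wh = 0 → δ = (W + √(W² + 2kWh))/k
δ = (57.879 + √(3350 + 243184))/5.9011 = (57.879 + 496.52)/5.9011 = 93.948 mm

93.9 mm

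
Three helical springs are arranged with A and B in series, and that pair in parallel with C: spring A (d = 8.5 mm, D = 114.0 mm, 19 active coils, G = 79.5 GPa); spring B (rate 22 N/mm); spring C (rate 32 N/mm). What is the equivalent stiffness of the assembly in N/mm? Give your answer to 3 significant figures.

k_A = Gd⁴/(8D³N_a) = (79.5×10³)(8.5⁴)/(8·114.0³·19) = 1.8428 N/mm
Springs A,B series: k_AB = 1/(1/1.8428+1/22) = 1.7004 N/mm; parallel with C: k_eq = 1.7004+32 = 33.7 N/mm

33.7 N/mm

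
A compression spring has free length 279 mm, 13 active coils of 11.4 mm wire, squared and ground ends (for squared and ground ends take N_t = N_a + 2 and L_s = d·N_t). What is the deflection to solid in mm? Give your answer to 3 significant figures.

108 mm

N_t = 15; L_s = 11.4·15 = 171 mm
δ_solid = L₀ − L_s = 279 − 171 = 108 mm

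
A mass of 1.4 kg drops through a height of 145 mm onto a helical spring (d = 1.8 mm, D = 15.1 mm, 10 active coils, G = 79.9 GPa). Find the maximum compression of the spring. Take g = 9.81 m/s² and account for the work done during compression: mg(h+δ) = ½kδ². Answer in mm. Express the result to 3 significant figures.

k = Gd⁴/(8D³N_a) = (79.9×10³)(1.8⁴)/(8·15.1³·10) = 3.0452 N/mm
W = mg = 1.4 × 9.81 = 13.734 N
½kδ² − Wδ − Wh = 0 → δ = (W + √(W² + 2kWh))/k
δ = (13.734 + √(188.62 + 12128.6))/3.0452 = (13.734 + 110.98)/3.0452 = 40.955 mm

41.0 mm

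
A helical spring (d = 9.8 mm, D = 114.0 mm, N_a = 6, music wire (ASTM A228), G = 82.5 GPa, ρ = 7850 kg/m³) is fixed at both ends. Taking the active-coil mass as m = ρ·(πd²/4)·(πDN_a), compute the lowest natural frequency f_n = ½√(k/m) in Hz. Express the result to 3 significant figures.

k = Gd⁴/(8D³N_a) = (82.5×10³)(9.8⁴)/(8·114.0³·6) = 10.7 N/mm = 10700 N/m
Wire length L = πDN_a = π·114.0·6 = 2148.8 mm
m = ρ·(πd²/4)·L = 7850 × 75.43×10⁻⁶ m² × 2.1488 m = 1.2724 kg
f_n = ½√(k/m) = 0.5·√(10700/1.2724) = 0.5·√(8409.8) = 45.852 Hz

45.9 Hz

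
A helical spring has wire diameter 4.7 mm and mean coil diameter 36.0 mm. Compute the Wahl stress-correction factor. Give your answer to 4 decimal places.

C = D/d = 36.0/4.7 = 7.6596
K_W = (4C−1)/(4C−4) + 0.615/C = 29.638/26.638 + 0.0803 = 1.1929

1.1929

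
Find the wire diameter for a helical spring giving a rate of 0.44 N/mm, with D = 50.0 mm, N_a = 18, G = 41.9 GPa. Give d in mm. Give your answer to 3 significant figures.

3.71 mm

d = (8D³N_a·k / G)^(1/4) = (8·50.0³·18·0.44 / (41.9×10³))^0.25
  = (189.02)^0.25 = 3.7079 mm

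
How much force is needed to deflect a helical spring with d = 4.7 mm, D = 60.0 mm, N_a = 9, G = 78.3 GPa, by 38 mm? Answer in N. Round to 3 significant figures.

k = Gd⁴/(8D³N_a) = (78.3×10³)(4.7⁴)/(8·60.0³·9) = 2.4568 N/mm
F = k·δ = 2.4568 × 38 = 93.358 N

93.4 N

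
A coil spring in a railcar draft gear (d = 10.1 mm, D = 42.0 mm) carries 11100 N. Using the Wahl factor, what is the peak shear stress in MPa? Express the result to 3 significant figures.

Spring index C = D/d = 42.0/10.1 = 4.1584
K_W = (4C−1)/(4C−4) + 0.615/C = 15.634/12.634 + 0.1479 = 1.3854
τ₀ = 8FD/(πd³) = 8·11100·42.0/(π·10.1³) = 3.7296e+06/3236.8 = 1152.3 MPa
τ_max = K·τ₀ = 1.3854 × 1152.3 = 1596.3 MPa

1600 MPa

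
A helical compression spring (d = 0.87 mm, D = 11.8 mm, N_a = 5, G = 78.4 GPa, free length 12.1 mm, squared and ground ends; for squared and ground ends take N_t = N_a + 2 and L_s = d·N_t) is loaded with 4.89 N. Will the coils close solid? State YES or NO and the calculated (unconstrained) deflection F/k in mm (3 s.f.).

k = Gd⁴/(8D³N_a) = (78.4×10³)(0.87⁴)/(8·11.8³·5) = 0.68342 N/mm
N_t = 7; L_s = 0.87·7 = 6.09 mm; δ_solid = L₀ − L_s = 12.1 − 6.09 = 6.01 mm
δ = F/k = 4.89/0.68342 = 7.1552 mm
δ ≥ δ_solid → spring goes solid

YES, δ = 7.16 mm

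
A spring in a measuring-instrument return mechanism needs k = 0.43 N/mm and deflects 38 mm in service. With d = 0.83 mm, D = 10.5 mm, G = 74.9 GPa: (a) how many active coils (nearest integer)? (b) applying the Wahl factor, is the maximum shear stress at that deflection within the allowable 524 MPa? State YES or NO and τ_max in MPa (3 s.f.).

N_a = Gd⁴/(8D³k) = (74.9×10³)(0.83⁴)/(8·10.5³·0.43) = 8.926 → N_a = 9
Actual rate k = Gd⁴/(8D³·9) = 0.42648 N/mm
Working load F = kδ = 0.42648·38 = 16.206 N
C = 10.5/0.83 = 12.6506; K_W = (4C−1)/(4C−4)+0.615/C = 1.1130
τ_max = K_W·8FD/(πd³) = 1.1130·757.83 = 843.46 MPa
τ_max > 524 MPa → exceeds allowable

(a) 9 coils; (b) NO, τ_max = 843 MPa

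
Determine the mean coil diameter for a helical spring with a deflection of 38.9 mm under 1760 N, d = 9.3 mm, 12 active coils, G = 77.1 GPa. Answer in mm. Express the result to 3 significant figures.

51.0 mm

Required rate k = F/δ = 1760/38.9 = 45.244 N/mm
D = (Gd⁴/(8N_a·k))^(1/3) = (77.1×10³·9.3⁴/(8·12·45.244))^(1/3)
  = (132786)^(1/3) = 51.0173 mm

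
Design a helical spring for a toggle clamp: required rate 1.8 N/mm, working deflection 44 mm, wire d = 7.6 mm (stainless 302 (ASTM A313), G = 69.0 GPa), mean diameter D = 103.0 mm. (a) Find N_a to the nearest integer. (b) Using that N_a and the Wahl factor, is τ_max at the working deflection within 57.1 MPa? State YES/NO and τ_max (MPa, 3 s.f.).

(a) 15 coils; (b) YES, τ_max = 51.0 MPa

N_a = Gd⁴/(8D³k) = (69.0×10³)(7.6⁴)/(8·103.0³·1.8) = 14.63 → N_a = 15
Actual rate k = Gd⁴/(8D³·15) = 1.7555 N/mm
Working load F = kδ = 1.7555·44 = 77.244 N
C = 103.0/7.6 = 13.5526; K_W = (4C−1)/(4C−4)+0.615/C = 1.1051
τ_max = K_W·8FD/(πd³) = 1.1051·46.153 = 51.005 MPa
τ_max ≤ 57.1 MPa → acceptable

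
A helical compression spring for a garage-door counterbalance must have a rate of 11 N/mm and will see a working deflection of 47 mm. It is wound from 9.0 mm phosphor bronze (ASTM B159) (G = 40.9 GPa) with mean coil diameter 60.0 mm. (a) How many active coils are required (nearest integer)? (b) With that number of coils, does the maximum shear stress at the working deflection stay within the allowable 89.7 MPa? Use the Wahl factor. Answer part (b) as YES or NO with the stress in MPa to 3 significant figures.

(a) 14 coils; (b) NO, τ_max = 134 MPa

N_a = Gd⁴/(8D³k) = (40.9×10³)(9.0⁴)/(8·60.0³·11) = 14.12 → N_a = 14
Actual rate k = Gd⁴/(8D³·14) = 11.092 N/mm
Working load F = kδ = 11.092·47 = 521.34 N
C = 60.0/9.0 = 6.6667; K_W = (4C−1)/(4C−4)+0.615/C = 1.2246
τ_max = K_W·8FD/(πd³) = 1.2246·109.27 = 133.81 MPa
τ_max > 89.7 MPa → exceeds allowable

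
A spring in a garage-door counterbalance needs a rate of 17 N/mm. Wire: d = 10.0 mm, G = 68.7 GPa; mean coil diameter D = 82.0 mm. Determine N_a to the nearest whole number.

N_a = Gd⁴/(8D³k) = (68.7×10³ × 10.0⁴)/(8 × 82.0³ × 17)
    = 6.87e+08 / 7.4986e+07 = 9.162 → 9 coils

9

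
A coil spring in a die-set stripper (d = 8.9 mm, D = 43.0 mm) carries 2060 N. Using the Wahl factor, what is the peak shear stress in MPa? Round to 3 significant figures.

Spring index C = D/d = 43.0/8.9 = 4.8315
K_W = (4C−1)/(4C−4) + 0.615/C = 18.326/15.326 + 0.1273 = 1.3230
τ₀ = 8FD/(πd³) = 8·2060·43.0/(π·8.9³) = 708640/2214.7 = 319.97 MPa
τ_max = K·τ₀ = 1.3230 × 319.97 = 423.33 MPa

423 MPa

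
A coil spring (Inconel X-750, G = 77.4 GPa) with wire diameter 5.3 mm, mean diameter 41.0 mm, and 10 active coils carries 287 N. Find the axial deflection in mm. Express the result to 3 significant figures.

25.9 mm

k = Gd⁴/(8D³N_a) = (77.4×10³)(5.3⁴)/(8·41.0³·10) = 11.077 N/mm
δ = F/k = 287 / 11.077 = 25.911 mm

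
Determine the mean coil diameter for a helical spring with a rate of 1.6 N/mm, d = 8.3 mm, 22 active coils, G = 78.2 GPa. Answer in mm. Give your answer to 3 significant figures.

110 mm

D = (Gd⁴/(8N_a·k))^(1/3) = (78.2×10³·8.3⁴/(8·22·1.6))^(1/3)
  = (1.31791e+06)^(1/3) = 109.6383 mm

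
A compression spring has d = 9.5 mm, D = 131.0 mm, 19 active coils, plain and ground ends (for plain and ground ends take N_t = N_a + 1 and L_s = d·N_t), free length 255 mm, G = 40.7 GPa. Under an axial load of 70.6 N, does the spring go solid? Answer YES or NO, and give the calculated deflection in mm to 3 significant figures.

YES, δ = 72.8 mm

k = Gd⁴/(8D³N_a) = (40.7×10³)(9.5⁴)/(8·131.0³·19) = 0.97013 N/mm
N_t = 20; L_s = 9.5·20 = 190 mm; δ_solid = L₀ − L_s = 255 − 190 = 65 mm
δ = F/k = 70.6/0.97013 = 72.774 mm
δ ≥ δ_solid → spring goes solid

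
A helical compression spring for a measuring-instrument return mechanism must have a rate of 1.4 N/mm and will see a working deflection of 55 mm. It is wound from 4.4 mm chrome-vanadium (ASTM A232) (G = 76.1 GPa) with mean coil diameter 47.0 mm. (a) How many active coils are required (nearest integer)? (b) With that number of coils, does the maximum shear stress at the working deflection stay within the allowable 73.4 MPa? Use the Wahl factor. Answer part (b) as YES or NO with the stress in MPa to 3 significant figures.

(a) 25 coils; (b) NO, τ_max = 120 MPa

N_a = Gd⁴/(8D³k) = (76.1×10³)(4.4⁴)/(8·47.0³·1.4) = 24.53 → N_a = 25
Actual rate k = Gd⁴/(8D³·25) = 1.3736 N/mm
Working load F = kδ = 1.3736·55 = 75.55 N
C = 47.0/4.4 = 10.6818; K_W = (4C−1)/(4C−4)+0.615/C = 1.1350
τ_max = K_W·8FD/(πd³) = 1.1350·106.15 = 120.48 MPa
τ_max > 73.4 MPa → exceeds allowable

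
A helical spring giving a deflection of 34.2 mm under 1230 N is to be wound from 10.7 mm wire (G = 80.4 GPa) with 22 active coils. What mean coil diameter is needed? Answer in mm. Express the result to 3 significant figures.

Required rate k = F/δ = 1230/34.2 = 35.965 N/mm
D = (Gd⁴/(8N_a·k))^(1/3) = (80.4×10³·10.7⁴/(8·22·35.965))^(1/3)
  = (166494)^(1/3) = 55.0131 mm

55.0 mm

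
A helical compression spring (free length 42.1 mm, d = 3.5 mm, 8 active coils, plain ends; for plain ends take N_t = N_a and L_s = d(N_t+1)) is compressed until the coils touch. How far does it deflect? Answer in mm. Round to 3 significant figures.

N_t = 8; L_s = 3.5·9 = 31.5 mm
δ_solid = L₀ − L_s = 42.1 − 31.5 = 10.6 mm

10.6 mm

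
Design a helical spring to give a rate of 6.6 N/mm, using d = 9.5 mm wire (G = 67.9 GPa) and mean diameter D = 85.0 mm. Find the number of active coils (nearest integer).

N_a = Gd⁴/(8D³k) = (67.9×10³ × 9.5⁴)/(8 × 85.0³ × 6.6)
    = 5.5305e+08 / 3.24258e+07 = 17.06 → 17 coils

17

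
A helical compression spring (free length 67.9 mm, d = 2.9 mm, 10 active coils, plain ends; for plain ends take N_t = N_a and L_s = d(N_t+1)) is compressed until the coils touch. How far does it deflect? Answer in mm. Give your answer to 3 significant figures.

36.0 mm

N_t = 10; L_s = 2.9·11 = 31.9 mm
δ_solid = L₀ − L_s = 67.9 − 31.9 = 36 mm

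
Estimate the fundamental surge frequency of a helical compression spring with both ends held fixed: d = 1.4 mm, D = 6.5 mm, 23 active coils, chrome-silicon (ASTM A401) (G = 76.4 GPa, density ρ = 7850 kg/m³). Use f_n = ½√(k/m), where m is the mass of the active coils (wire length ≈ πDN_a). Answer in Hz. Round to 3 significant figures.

k = Gd⁴/(8D³N_a) = (76.4×10³)(1.4⁴)/(8·6.5³·23) = 5.8083 N/mm = 5808.3 N/m
Wire length L = πDN_a = π·6.5·23 = 469.67 mm
m = ρ·(πd²/4)·L = 7850 × 1.5394×10⁻⁶ m² × 0.46967 m = 0.0056755 kg
f_n = ½√(k/m) = 0.5·√(5808.3/0.0056755) = 0.5·√(1.0234e+06) = 505.81 Hz

506 Hz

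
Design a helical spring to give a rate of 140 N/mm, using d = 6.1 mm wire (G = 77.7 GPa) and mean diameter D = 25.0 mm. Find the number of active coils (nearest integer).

N_a = Gd⁴/(8D³k) = (77.7×10³ × 6.1⁴)/(8 × 25.0³ × 140)
    = 1.07582e+08 / 1.75e+07 = 6.148 → 6 coils

6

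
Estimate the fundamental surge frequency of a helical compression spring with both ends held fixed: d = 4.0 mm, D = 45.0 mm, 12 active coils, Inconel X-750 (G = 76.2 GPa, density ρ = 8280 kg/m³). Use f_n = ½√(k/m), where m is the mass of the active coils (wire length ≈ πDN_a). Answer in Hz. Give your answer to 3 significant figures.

56.2 Hz

k = Gd⁴/(8D³N_a) = (76.2×10³)(4.0⁴)/(8·45.0³·12) = 2.2299 N/mm = 2229.9 N/m
Wire length L = πDN_a = π·45.0·12 = 1696.5 mm
m = ρ·(πd²/4)·L = 8280 × 12.566×10⁻⁶ m² × 1.6965 m = 0.17652 kg
f_n = ½√(k/m) = 0.5·√(2229.9/0.17652) = 0.5·√(12633) = 56.198 Hz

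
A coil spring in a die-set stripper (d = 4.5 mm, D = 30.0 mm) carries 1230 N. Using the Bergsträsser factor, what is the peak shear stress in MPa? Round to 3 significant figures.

1250 MPa

Spring index C = D/d = 30.0/4.5 = 6.6667
K_B = (4C+2)/(4C−3) = 28.667/23.667 = 1.2113
τ₀ = 8FD/(πd³) = 8·1230·30.0/(π·4.5³) = 295200/286.28 = 1031.2 MPa
τ_max = K·τ₀ = 1.2113 × 1031.2 = 1249 MPa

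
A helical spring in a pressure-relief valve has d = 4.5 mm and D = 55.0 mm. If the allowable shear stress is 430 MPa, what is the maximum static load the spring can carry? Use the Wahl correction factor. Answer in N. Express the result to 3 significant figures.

250 N

C = D/d = 55.0/4.5 = 12.2222
K_W = (4C−1)/(4C−4) + 0.615/C = 47.889/44.889 + 0.0503 = 1.1171
τ_max = K·8FD/(πd³) → F_max = τ_allow·πd³/(8DK)
F_max = 430·π·4.5³/(8·55.0·1.1171) = 1.231e+05/491.55 = 250.43 N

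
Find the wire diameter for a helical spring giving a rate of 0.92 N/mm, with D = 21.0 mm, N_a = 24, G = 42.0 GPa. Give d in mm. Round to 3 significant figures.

d = (8D³N_a·k / G)^(1/4) = (8·21.0³·24·0.92 / (42.0×10³))^0.25
  = (38.949)^0.25 = 2.4982 mm

2.50 mm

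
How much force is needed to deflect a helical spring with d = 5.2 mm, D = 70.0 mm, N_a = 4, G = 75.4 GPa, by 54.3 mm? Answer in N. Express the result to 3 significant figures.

273 N

k = Gd⁴/(8D³N_a) = (75.4×10³)(5.2⁴)/(8·70.0³·4) = 5.0227 N/mm
F = k·δ = 5.0227 × 54.3 = 272.73 N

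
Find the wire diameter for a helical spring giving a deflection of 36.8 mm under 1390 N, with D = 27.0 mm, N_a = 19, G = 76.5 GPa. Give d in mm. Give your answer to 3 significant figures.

6.20 mm

Required rate k = F/δ = 1390/36.8 = 37.772 N/mm
d = (8D³N_a·k / G)^(1/4) = (8·27.0³·19·37.772 / (76.5×10³))^0.25
  = (1477.2)^0.25 = 6.1995 mm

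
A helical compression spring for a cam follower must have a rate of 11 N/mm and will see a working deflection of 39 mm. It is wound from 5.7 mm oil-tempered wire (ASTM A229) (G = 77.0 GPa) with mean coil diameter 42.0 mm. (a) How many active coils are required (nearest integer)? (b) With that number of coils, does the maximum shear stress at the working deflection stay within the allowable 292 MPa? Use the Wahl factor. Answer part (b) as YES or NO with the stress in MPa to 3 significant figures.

(a) 12 coils; (b) NO, τ_max = 309 MPa

N_a = Gd⁴/(8D³k) = (77.0×10³)(5.7⁴)/(8·42.0³·11) = 12.47 → N_a = 12
Actual rate k = Gd⁴/(8D³·12) = 11.428 N/mm
Working load F = kδ = 11.428·39 = 445.69 N
C = 42.0/5.7 = 7.3684; K_W = (4C−1)/(4C−4)+0.615/C = 1.2012
τ_max = K_W·8FD/(πd³) = 1.2012·257.4 = 309.19 MPa
τ_max > 292 MPa → exceeds allowable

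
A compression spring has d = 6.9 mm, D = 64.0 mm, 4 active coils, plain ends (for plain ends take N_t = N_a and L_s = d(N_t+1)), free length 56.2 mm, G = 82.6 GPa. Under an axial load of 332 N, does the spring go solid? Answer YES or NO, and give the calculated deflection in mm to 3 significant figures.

k = Gd⁴/(8D³N_a) = (82.6×10³)(6.9⁴)/(8·64.0³·4) = 22.32 N/mm
N_t = 4; L_s = 6.9·5 = 34.5 mm; δ_solid = L₀ − L_s = 56.2 − 34.5 = 21.7 mm
δ = F/k = 332/22.32 = 14.875 mm
δ < δ_solid → spring does not go solid

NO, δ = 14.9 mm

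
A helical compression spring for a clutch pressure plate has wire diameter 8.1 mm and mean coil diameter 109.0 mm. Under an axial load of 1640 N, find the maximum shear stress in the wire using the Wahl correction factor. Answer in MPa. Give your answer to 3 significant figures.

Spring index C = D/d = 109.0/8.1 = 13.4568
K_W = (4C−1)/(4C−4) + 0.615/C = 52.827/49.827 + 0.0457 = 1.1059
τ₀ = 8FD/(πd³) = 8·1640·109.0/(π·8.1³) = 1.43008e+06/1669.6 = 856.56 MPa
τ_max = K·τ₀ = 1.1059 × 856.56 = 947.27 MPa

947 MPa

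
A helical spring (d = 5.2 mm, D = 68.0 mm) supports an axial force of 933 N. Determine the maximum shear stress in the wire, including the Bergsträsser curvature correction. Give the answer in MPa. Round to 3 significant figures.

Spring index C = D/d = 68.0/5.2 = 13.0769
K_B = (4C+2)/(4C−3) = 54.308/49.308 = 1.1014
τ₀ = 8FD/(πd³) = 8·933·68.0/(π·5.2³) = 507552/441.73 = 1149 MPa
τ_max = K·τ₀ = 1.1014 × 1149 = 1265.5 MPa

1270 MPa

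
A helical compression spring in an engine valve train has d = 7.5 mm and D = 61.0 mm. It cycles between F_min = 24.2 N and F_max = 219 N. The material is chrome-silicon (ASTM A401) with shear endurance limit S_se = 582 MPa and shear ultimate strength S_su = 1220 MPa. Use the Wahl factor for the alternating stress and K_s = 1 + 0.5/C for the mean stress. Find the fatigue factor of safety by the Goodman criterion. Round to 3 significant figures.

C = D/d = 61.0/7.5 = 8.1333; K_W = (4C−1)/(4C−4)+0.615/C = 1.1808; K_s = 1+0.5/C = 1.0615
F_a = (F_max−F_min)/2 = 97.4 N; F_m = (F_max+F_min)/2 = 121.6 N
τ_a = K_W·8F_aD/(πd³) = 1.1808 × 35.863 = 42.345 MPa
τ_m = K_s·8F_mD/(πd³) = 1.0615 × 44.773 = 47.526 MPa
Goodman: 1/n_f = τ_a/S_se + τ_m/S_su = 42.345/582 + 47.526/1220 = 0.07276 + 0.03896 = 0.11171
n_f = 1/0.11171 = 8.951

8.95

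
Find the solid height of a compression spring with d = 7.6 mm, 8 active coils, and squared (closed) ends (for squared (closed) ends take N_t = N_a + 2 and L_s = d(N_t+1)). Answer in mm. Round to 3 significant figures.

83.6 mm

squared (closed) ends: N_t = N_a + 2 = 8 + 2 = 10
L_s = d·(N_t+1) = 7.6 × 11 = 83.6 mm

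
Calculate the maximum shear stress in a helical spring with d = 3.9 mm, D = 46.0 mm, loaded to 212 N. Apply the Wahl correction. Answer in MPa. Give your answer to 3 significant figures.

Spring index C = D/d = 46.0/3.9 = 11.7949
K_W = (4C−1)/(4C−4) + 0.615/C = 46.179/43.179 + 0.0521 = 1.1216
τ₀ = 8FD/(πd³) = 8·212·46.0/(π·3.9³) = 78016/186.36 = 418.64 MPa
τ_max = K·τ₀ = 1.1216 × 418.64 = 469.55 MPa

470 MPa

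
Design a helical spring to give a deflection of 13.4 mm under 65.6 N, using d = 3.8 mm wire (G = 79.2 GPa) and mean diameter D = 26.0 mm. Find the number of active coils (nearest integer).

Required rate k = F/δ = 65.6/13.4 = 4.8955 N/mm
N_a = Gd⁴/(8D³k) = (79.2×10³ × 3.8⁴)/(8 × 26.0³ × 4.8955)
    = 1.65143e+07 / 688350 = 23.99 → 24 coils

24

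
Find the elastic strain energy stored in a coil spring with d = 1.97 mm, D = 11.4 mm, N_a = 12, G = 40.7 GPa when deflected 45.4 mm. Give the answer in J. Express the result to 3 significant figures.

4.44 J

k = Gd⁴/(8D³N_a) = (40.7×10³)(1.97⁴)/(8·11.4³·12) = 4.31 N/mm
U = ½kδ² = 0.5 × 4.31 × 45.4² = 4441.8 N·mm = 4.4418 J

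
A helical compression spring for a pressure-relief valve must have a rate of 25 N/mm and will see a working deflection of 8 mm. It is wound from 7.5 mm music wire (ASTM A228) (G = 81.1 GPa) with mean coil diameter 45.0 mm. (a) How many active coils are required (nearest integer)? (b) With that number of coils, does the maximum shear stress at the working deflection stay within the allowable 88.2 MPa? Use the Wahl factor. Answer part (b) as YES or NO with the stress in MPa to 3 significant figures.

(a) 14 coils; (b) YES, τ_max = 68.4 MPa

N_a = Gd⁴/(8D³k) = (81.1×10³)(7.5⁴)/(8·45.0³·25) = 14.08 → N_a = 14
Actual rate k = Gd⁴/(8D³·14) = 25.143 N/mm
Working load F = kδ = 25.143·8 = 201.14 N
C = 45.0/7.5 = 6.0000; K_W = (4C−1)/(4C−4)+0.615/C = 1.2525
τ_max = K_W·8FD/(πd³) = 1.2525·54.635 = 68.43 MPa
τ_max ≤ 88.2 MPa → acceptable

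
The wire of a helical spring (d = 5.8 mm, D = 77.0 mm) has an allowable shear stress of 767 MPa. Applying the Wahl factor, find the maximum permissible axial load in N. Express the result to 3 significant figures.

689 N

C = D/d = 77.0/5.8 = 13.2759
K_W = (4C−1)/(4C−4) + 0.615/C = 52.103/49.103 + 0.0463 = 1.1074
τ_max = K·8FD/(πd³) → F_max = τ_allow·πd³/(8DK)
F_max = 767·π·5.8³/(8·77.0·1.1074) = 4.7014e+05/682.17 = 689.19 N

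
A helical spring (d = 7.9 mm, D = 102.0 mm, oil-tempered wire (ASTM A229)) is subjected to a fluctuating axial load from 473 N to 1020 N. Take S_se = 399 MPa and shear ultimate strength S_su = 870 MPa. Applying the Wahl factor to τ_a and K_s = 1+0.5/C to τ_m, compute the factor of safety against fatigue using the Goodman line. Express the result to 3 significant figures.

1.15

C = D/d = 102.0/7.9 = 12.9114; K_W = (4C−1)/(4C−4)+0.615/C = 1.1106; K_s = 1+0.5/C = 1.0387
F_a = (F_max−F_min)/2 = 273.5 N; F_m = (F_max+F_min)/2 = 746.5 N
τ_a = K_W·8F_aD/(πd³) = 1.1106 × 144.08 = 160.02 MPa
τ_m = K_s·8F_mD/(πd³) = 1.0387 × 393.27 = 408.5 MPa
Goodman: 1/n_f = τ_a/S_se + τ_m/S_su = 160.02/399 + 408.5/870 = 0.40105 + 0.46954 = 0.87059
n_f = 1/0.87059 = 1.149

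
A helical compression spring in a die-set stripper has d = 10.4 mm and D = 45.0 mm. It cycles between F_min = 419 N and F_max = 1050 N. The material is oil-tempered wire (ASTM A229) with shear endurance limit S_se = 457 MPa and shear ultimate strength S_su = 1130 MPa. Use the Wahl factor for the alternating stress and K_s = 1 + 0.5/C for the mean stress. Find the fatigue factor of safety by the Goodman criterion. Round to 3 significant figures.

C = D/d = 45.0/10.4 = 4.3269; K_W = (4C−1)/(4C−4)+0.615/C = 1.3676; K_s = 1+0.5/C = 1.1156
F_a = (F_max−F_min)/2 = 315.5 N; F_m = (F_max+F_min)/2 = 734.5 N
τ_a = K_W·8F_aD/(πd³) = 1.3676 × 32.14 = 43.954 MPa
τ_m = K_s·8F_mD/(πd³) = 1.1156 × 74.825 = 83.471 MPa
Goodman: 1/n_f = τ_a/S_se + τ_m/S_su = 43.954/457 + 83.471/1130 = 0.09618 + 0.07387 = 0.17005
n_f = 1/0.17005 = 5.881

5.88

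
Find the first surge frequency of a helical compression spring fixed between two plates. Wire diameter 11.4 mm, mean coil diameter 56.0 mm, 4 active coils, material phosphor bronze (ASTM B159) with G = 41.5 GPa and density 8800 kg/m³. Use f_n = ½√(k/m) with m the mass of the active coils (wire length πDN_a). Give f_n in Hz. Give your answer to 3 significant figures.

222 Hz

k = Gd⁴/(8D³N_a) = (41.5×10³)(11.4⁴)/(8·56.0³·4) = 124.72 N/mm = 1.2472e+05 N/m
Wire length L = πDN_a = π·56.0·4 = 703.72 mm
m = ρ·(πd²/4)·L = 8800 × 102.07×10⁻⁶ m² × 0.70372 m = 0.63209 kg
f_n = ½√(k/m) = 0.5·√(1.2472e+05/0.63209) = 0.5·√(1.9732e+05) = 222.1 Hz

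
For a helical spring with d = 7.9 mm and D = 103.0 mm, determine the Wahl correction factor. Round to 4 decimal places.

1.1095

C = D/d = 103.0/7.9 = 13.0380
K_W = (4C−1)/(4C−4) + 0.615/C = 51.152/48.152 + 0.0472 = 1.1095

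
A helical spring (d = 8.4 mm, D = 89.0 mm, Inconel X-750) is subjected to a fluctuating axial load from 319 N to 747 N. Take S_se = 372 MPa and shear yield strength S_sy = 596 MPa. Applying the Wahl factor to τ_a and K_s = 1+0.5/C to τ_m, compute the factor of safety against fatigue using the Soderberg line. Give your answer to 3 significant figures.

C = D/d = 89.0/8.4 = 10.5952; K_W = (4C−1)/(4C−4)+0.615/C = 1.1362; K_s = 1+0.5/C = 1.0472
F_a = (F_max−F_min)/2 = 214 N; F_m = (F_max+F_min)/2 = 533 N
τ_a = K_W·8F_aD/(πd³) = 1.1362 × 81.829 = 92.975 MPa
τ_m = K_s·8F_mD/(πd³) = 1.0472 × 203.81 = 213.43 MPa
Soderberg: 1/n_f = τ_a/S_se + τ_m/S_sy = 92.975/372 + 213.43/596 = 0.24993 + 0.35810 = 0.60803
n_f = 1/0.60803 = 1.645

1.64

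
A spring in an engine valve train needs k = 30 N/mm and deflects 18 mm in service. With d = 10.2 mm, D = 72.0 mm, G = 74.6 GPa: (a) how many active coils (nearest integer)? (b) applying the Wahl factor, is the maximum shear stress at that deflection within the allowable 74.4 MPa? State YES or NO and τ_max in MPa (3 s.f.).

(a) 9 coils; (b) NO, τ_max = 113 MPa

N_a = Gd⁴/(8D³k) = (74.6×10³)(10.2⁴)/(8·72.0³·30) = 9.014 → N_a = 9
Actual rate k = Gd⁴/(8D³·9) = 30.048 N/mm
Working load F = kδ = 30.048·18 = 540.86 N
C = 72.0/10.2 = 7.0588; K_W = (4C−1)/(4C−4)+0.615/C = 1.2109
τ_max = K_W·8FD/(πd³) = 1.2109·93.445 = 113.15 MPa
τ_max > 74.4 MPa → exceeds allowable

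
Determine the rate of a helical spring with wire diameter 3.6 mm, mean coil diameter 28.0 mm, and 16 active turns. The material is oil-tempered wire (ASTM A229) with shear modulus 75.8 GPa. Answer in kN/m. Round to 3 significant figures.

k = Gd⁴/(8D³N_a) = (75.8×10³ × 3.6⁴) / (8 × 28.0³ × 16)
  = 1.27315e+07 / 2.80986e+06 = 4.531 N/mm

4.53 kN/m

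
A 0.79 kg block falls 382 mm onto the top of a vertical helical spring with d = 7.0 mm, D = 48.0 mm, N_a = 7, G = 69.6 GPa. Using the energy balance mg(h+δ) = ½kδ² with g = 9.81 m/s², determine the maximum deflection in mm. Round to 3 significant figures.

k = Gd⁴/(8D³N_a) = (69.6×10³)(7.0⁴)/(8·48.0³·7) = 26.983 N/mm
W = mg = 0.79 × 9.81 = 7.7499 N
½kδ² − Wδ − Wh = 0 → δ = (W + √(W² + 2kWh))/k
δ = (7.7499 + √(60.061 + 159764))/26.983 = (7.7499 + 399.78)/26.983 = 15.103 mm

15.1 mm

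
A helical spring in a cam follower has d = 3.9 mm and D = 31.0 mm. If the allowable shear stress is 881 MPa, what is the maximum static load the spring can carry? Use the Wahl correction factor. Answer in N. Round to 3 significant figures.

C = D/d = 31.0/3.9 = 7.9487
K_W = (4C−1)/(4C−4) + 0.615/C = 30.795/27.795 + 0.0774 = 1.1853
τ_max = K·8FD/(πd³) → F_max = τ_allow·πd³/(8DK)
F_max = 881·π·3.9³/(8·31.0·1.1853) = 1.6418e+05/293.96 = 558.52 N

559 N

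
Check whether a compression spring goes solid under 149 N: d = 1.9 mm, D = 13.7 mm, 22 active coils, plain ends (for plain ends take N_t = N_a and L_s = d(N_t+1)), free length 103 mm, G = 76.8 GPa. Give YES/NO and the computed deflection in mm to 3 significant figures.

k = Gd⁴/(8D³N_a) = (76.8×10³)(1.9⁴)/(8·13.7³·22) = 2.2116 N/mm
N_t = 22; L_s = 1.9·23 = 43.7 mm; δ_solid = L₀ − L_s = 103 − 43.7 = 59.3 mm
δ = F/k = 149/2.2116 = 67.373 mm
δ ≥ δ_solid → spring goes solid

YES, δ = 67.4 mm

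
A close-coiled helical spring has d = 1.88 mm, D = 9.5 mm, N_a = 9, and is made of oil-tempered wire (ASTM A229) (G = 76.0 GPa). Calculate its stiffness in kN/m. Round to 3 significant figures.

k = Gd⁴/(8D³N_a) = (76.0×10³ × 1.88⁴) / (8 × 9.5³ × 9)
  = 949391 / 61731 = 15.379 N/mm

15.4 kN/m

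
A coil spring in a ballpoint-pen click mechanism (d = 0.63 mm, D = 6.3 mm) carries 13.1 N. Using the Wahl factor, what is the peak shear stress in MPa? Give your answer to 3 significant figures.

962 MPa

Spring index C = D/d = 6.3/0.63 = 10.0000
K_W = (4C−1)/(4C−4) + 0.615/C = 39.000/36.000 + 0.0615 = 1.1448
τ₀ = 8FD/(πd³) = 8·13.1·6.3/(π·0.63³) = 660.24/0.78555 = 840.49 MPa
τ_max = K·τ₀ = 1.1448 × 840.49 = 962.22 MPa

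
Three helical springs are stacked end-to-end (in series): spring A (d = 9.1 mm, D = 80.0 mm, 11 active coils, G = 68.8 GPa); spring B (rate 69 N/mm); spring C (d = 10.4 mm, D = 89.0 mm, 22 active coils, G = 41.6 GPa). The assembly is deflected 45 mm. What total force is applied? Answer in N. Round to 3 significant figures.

k_A = Gd⁴/(8D³N_a) = (68.8×10³)(9.1⁴)/(8·80.0³·11) = 10.471 N/mm
k_C = Gd⁴/(8D³N_a) = (41.6×10³)(10.4⁴)/(8·89.0³·22) = 3.9223 N/mm
Series: 1/k_eq = 1/10.471 + 1/69 + 1/3.9223 = 0.36494; k_eq = 2.7402 N/mm
F = k_eq·δ = 2.7402·45 = 123.31 N

123 N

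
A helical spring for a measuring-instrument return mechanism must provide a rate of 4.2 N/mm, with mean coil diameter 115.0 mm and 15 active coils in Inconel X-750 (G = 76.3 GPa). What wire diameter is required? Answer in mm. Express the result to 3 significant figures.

d = (8D³N_a·k / G)^(1/4) = (8·115.0³·15·4.2 / (76.3×10³))^0.25
  = (10046)^0.25 = 10.0115 mm

10.0 mm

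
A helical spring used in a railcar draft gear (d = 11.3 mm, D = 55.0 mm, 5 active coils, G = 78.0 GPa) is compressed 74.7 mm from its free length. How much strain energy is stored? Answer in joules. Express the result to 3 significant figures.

533 J

k = Gd⁴/(8D³N_a) = (78.0×10³)(11.3⁴)/(8·55.0³·5) = 191.1 N/mm
U = ½kδ² = 0.5 × 191.1 × 74.7² = 5.3318e+05 N·mm = 533.18 J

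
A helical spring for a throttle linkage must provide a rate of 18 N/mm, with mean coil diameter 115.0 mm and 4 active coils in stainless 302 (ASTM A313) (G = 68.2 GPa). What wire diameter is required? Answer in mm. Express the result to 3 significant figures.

10.6 mm

d = (8D³N_a·k / G)^(1/4) = (8·115.0³·4·18 / (68.2×10³))^0.25
  = (12845)^0.25 = 10.6459 mm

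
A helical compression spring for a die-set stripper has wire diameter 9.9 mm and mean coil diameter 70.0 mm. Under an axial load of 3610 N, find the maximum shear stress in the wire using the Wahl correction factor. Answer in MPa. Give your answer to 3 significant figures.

Spring index C = D/d = 70.0/9.9 = 7.0707
K_W = (4C−1)/(4C−4) + 0.615/C = 27.283/24.283 + 0.0870 = 1.2105
τ₀ = 8FD/(πd³) = 8·3610·70.0/(π·9.9³) = 2.0216e+06/3048.3 = 663.19 MPa
τ_max = K·τ₀ = 1.2105 × 663.19 = 802.81 MPa

803 MPa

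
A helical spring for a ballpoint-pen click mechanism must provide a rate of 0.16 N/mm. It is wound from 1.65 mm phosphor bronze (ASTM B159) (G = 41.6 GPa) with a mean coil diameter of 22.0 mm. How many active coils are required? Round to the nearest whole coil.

23

N_a = Gd⁴/(8D³k) = (41.6×10³ × 1.65⁴)/(8 × 22.0³ × 0.16)
    = 308339 / 13629.4 = 22.62 → 23 coils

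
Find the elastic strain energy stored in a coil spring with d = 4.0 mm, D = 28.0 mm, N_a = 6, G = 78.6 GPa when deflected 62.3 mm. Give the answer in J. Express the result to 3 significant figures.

k = Gd⁴/(8D³N_a) = (78.6×10³)(4.0⁴)/(8·28.0³·6) = 19.096 N/mm
U = ½kδ² = 0.5 × 19.096 × 62.3² = 37059 N·mm = 37.059 J

37.1 J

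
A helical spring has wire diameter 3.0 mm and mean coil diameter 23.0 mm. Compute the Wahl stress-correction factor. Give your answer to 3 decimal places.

1.193

C = D/d = 23.0/3.0 = 7.6667
K_W = (4C−1)/(4C−4) + 0.615/C = 29.667/26.667 + 0.0802 = 1.1927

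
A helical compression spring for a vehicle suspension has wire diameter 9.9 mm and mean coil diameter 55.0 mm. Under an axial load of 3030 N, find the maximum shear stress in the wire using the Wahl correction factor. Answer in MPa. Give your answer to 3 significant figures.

558 MPa

Spring index C = D/d = 55.0/9.9 = 5.5556
K_W = (4C−1)/(4C−4) + 0.615/C = 21.222/18.222 + 0.1107 = 1.2753
τ₀ = 8FD/(πd³) = 8·3030·55.0/(π·9.9³) = 1.3332e+06/3048.3 = 437.36 MPa
τ_max = K·τ₀ = 1.2753 × 437.36 = 557.78 MPa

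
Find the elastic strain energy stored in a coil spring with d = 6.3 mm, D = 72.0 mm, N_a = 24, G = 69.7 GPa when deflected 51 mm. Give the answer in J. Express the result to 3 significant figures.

1.99 J

k = Gd⁴/(8D³N_a) = (69.7×10³)(6.3⁴)/(8·72.0³·24) = 1.5321 N/mm
U = ½kδ² = 0.5 × 1.5321 × 51² = 1992.5 N·mm = 1.9925 J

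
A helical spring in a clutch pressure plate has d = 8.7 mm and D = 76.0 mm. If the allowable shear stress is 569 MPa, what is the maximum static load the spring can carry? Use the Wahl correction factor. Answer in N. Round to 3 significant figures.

C = D/d = 76.0/8.7 = 8.7356
K_W = (4C−1)/(4C−4) + 0.615/C = 33.943/30.943 + 0.0704 = 1.1674
τ_max = K·8FD/(πd³) → F_max = τ_allow·πd³/(8DK)
F_max = 569·π·8.7³/(8·76.0·1.1674) = 1.1771e+06/709.75 = 1658.5 N

1660 N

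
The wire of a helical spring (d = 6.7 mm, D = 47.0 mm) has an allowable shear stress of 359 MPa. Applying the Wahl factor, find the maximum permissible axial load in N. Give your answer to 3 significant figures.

C = D/d = 47.0/6.7 = 7.0149
K_W = (4C−1)/(4C−4) + 0.615/C = 27.060/24.060 + 0.0877 = 1.2124
τ_max = K·8FD/(πd³) → F_max = τ_allow·πd³/(8DK)
F_max = 359·π·6.7³/(8·47.0·1.2124) = 3.3921e+05/455.85 = 744.13 N

744 N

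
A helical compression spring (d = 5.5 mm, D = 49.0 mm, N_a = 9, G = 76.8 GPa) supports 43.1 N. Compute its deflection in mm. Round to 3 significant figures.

5.20 mm

k = Gd⁴/(8D³N_a) = (76.8×10³)(5.5⁴)/(8·49.0³·9) = 8.2964 N/mm
δ = F/k = 43.1 / 8.2964 = 5.195 mm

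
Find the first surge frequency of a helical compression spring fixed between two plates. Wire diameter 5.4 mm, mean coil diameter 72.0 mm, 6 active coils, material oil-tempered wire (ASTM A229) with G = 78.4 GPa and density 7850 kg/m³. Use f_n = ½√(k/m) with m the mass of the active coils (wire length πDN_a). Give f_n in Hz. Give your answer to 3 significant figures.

61.7 Hz

k = Gd⁴/(8D³N_a) = (78.4×10³)(5.4⁴)/(8·72.0³·6) = 3.7209 N/mm = 3720.9 N/m
Wire length L = πDN_a = π·72.0·6 = 1357.2 mm
m = ρ·(πd²/4)·L = 7850 × 22.902×10⁻⁶ m² × 1.3572 m = 0.24399 kg
f_n = ½√(k/m) = 0.5·√(3720.9/0.24399) = 0.5·√(15250) = 61.746 Hz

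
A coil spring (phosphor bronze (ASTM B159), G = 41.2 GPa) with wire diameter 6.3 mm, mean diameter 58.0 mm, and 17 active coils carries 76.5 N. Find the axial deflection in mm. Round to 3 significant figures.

31.3 mm

k = Gd⁴/(8D³N_a) = (41.2×10³)(6.3⁴)/(8·58.0³·17) = 2.4459 N/mm
δ = F/k = 76.5 / 2.4459 = 31.277 mm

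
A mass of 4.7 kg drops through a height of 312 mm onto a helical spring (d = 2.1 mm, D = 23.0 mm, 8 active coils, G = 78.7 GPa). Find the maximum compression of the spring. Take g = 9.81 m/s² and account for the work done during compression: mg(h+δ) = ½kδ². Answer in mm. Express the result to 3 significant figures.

147 mm

k = Gd⁴/(8D³N_a) = (78.7×10³)(2.1⁴)/(8·23.0³·8) = 1.9656 N/mm
W = mg = 4.7 × 9.81 = 46.107 N
½kδ² − Wδ − Wh = 0 → δ = (W + √(W² + 2kWh))/k
δ = (46.107 + √(2125.9 + 56550.9))/1.9656 = (46.107 + 242.23)/1.9656 = 146.7 mm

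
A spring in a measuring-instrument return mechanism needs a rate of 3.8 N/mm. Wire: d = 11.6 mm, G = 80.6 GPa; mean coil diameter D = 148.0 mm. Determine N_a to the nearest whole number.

N_a = Gd⁴/(8D³k) = (80.6×10³ × 11.6⁴)/(8 × 148.0³ × 3.8)
    = 1.45938e+09 / 9.85505e+07 = 14.81 → 15 coils

15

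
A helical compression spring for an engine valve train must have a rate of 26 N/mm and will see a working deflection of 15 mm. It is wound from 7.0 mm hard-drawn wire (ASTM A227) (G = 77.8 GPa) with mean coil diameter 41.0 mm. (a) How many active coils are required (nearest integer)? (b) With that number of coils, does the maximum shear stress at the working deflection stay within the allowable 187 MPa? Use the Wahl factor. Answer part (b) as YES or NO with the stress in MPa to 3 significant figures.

(a) 13 coils; (b) YES, τ_max = 150 MPa

N_a = Gd⁴/(8D³k) = (77.8×10³)(7.0⁴)/(8·41.0³·26) = 13.03 → N_a = 13
Actual rate k = Gd⁴/(8D³·13) = 26.061 N/mm
Working load F = kδ = 26.061·15 = 390.91 N
C = 41.0/7.0 = 5.8571; K_W = (4C−1)/(4C−4)+0.615/C = 1.2594
τ_max = K_W·8FD/(πd³) = 1.2594·118.99 = 149.86 MPa
τ_max ≤ 187 MPa → acceptable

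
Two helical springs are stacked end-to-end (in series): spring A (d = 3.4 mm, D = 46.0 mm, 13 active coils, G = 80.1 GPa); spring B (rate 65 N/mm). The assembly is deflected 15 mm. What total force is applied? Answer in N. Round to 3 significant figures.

15.6 N

k_A = Gd⁴/(8D³N_a) = (80.1×10³)(3.4⁴)/(8·46.0³·13) = 1.0574 N/mm
Series: 1/k_eq = 1/1.0574 + 1/65 = 0.9611; k_eq = 1.0405 N/mm
F = k_eq·δ = 1.0405·15 = 15.607 N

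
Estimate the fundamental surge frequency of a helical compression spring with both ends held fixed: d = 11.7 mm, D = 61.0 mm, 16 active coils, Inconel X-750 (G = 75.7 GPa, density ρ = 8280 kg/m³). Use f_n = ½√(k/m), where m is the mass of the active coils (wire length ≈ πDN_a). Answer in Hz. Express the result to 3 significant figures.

66.9 Hz

k = Gd⁴/(8D³N_a) = (75.7×10³)(11.7⁴)/(8·61.0³·16) = 48.825 N/mm = 48825 N/m
Wire length L = πDN_a = π·61.0·16 = 3066.2 mm
m = ρ·(πd²/4)·L = 8280 × 107.51×10⁻⁶ m² × 3.0662 m = 2.7296 kg
f_n = ½√(k/m) = 0.5·√(48825/2.7296) = 0.5·√(17887) = 66.872 Hz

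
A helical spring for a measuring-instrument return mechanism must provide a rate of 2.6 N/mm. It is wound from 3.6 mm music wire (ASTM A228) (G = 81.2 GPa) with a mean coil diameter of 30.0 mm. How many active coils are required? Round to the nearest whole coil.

N_a = Gd⁴/(8D³k) = (81.2×10³ × 3.6⁴)/(8 × 30.0³ × 2.6)
    = 1.36385e+07 / 561600 = 24.29 → 24 coils

24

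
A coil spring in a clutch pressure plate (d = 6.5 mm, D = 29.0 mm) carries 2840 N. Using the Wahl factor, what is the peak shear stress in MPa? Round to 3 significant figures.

1030 MPa

Spring index C = D/d = 29.0/6.5 = 4.4615
K_W = (4C−1)/(4C−4) + 0.615/C = 16.846/13.846 + 0.1378 = 1.3545
τ₀ = 8FD/(πd³) = 8·2840·29.0/(π·6.5³) = 658880/862.76 = 763.69 MPa
τ_max = K·τ₀ = 1.3545 × 763.69 = 1034.4 MPa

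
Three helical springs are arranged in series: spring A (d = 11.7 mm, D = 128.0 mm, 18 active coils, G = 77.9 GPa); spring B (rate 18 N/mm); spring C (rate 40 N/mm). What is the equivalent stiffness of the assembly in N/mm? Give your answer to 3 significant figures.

k_A = Gd⁴/(8D³N_a) = (77.9×10³)(11.7⁴)/(8·128.0³·18) = 4.8338 N/mm
Series: 1/k_eq = 1/4.8338 + 1/18 + 1/40 = 0.28743; k_eq = 3.4791 N/mm

3.48 N/mm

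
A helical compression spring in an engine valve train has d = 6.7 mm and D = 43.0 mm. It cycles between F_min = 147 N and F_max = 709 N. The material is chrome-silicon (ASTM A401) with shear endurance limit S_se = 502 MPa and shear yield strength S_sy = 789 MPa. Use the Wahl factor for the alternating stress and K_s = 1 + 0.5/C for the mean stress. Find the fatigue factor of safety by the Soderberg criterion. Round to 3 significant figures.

C = D/d = 43.0/6.7 = 6.4179; K_W = (4C−1)/(4C−4)+0.615/C = 1.2343; K_s = 1+0.5/C = 1.0779
F_a = (F_max−F_min)/2 = 281 N; F_m = (F_max+F_min)/2 = 428 N
τ_a = K_W·8F_aD/(πd³) = 1.2343 × 102.3 = 126.27 MPa
τ_m = K_s·8F_mD/(πd³) = 1.0779 × 155.82 = 167.96 MPa
Soderberg: 1/n_f = τ_a/S_se + τ_m/S_sy = 126.27/502 + 167.96/789 = 0.25153 + 0.21288 = 0.46441
n_f = 1/0.46441 = 2.153

2.15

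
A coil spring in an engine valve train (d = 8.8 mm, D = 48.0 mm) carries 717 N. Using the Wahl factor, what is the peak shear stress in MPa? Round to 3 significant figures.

165 MPa

Spring index C = D/d = 48.0/8.8 = 5.4545
K_W = (4C−1)/(4C−4) + 0.615/C = 20.818/17.818 + 0.1128 = 1.2811
τ₀ = 8FD/(πd³) = 8·717·48.0/(π·8.8³) = 275328/2140.9 = 128.6 MPa
τ_max = K·τ₀ = 1.2811 × 128.6 = 164.76 MPa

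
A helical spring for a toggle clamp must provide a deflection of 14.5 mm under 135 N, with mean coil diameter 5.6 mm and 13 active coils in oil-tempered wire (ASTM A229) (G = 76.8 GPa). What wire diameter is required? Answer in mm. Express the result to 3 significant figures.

Required rate k = F/δ = 135/14.5 = 9.3103 N/mm
d = (8D³N_a·k / G)^(1/4) = (8·5.6³·13·9.3103 / (76.8×10³))^0.25
  = (2.2141)^0.25 = 1.2198 mm

1.22 mm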